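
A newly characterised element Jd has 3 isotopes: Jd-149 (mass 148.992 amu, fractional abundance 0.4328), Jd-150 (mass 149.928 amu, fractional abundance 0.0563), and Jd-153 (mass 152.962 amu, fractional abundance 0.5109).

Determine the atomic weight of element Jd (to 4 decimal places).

151.0730 amu

Weight each isotope mass by its fractional abundance: 0.4328 × 148.992 + 0.0563 × 149.928 + 0.5109 × 152.962
= 64.48374 + 8.44095 + 78.14829 = 151.07298 amu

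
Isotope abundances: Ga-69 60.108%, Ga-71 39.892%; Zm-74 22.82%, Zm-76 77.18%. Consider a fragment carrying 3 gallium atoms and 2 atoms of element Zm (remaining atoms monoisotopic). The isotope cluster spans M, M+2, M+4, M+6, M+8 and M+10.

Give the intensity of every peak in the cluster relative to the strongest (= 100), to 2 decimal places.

Gallium pattern (n=3): 0.2171685 : 0.432386 : 0.2869625 : 0.063483
Element Zm pattern (n=2): 0.05207524 : 0.35224952 : 0.59567524
Convolve the two distributions (both contribute in 2-u steps):
  M: 0.2171685×0.05207524 = 0.011309
  M+2: 0.2171685×0.35224952 + 0.432386×0.05207524 = 0.099014
  M+4: 0.2171685×0.59567524 + 0.432386×0.35224952 + 0.2869625×0.05207524 = 0.296613
  M+6: 0.432386×0.59567524 + 0.2869625×0.35224952 + 0.063483×0.05207524 = 0.361950
  M+8: 0.2869625×0.59567524 + 0.063483×0.35224952 = 0.193298
  M+10: 0.063483×0.59567524 = 0.037815
Scale to base peak (0.361950) = 100: 3.12 : 27.36 : 81.95 : 100.00 : 53.40 : 10.45

3.12 : 27.36 : 81.95 : 100.00 : 53.40 : 10.45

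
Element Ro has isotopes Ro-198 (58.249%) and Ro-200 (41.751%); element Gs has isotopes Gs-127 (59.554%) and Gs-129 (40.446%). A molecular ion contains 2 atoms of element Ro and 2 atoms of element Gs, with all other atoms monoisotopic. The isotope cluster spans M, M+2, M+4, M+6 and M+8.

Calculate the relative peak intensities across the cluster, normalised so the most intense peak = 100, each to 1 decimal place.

34.2 : 95.5 : 100.0 : 46.5 : 8.1

Element Ro pattern (n=2): 0.3392946 : 0.4863908 : 0.1743146
Element Gs pattern (n=2): 0.35466789 : 0.48174422 : 0.16358789
Convolve the two distributions (both contribute in 2-u steps):
  M: 0.3392946×0.35466789 = 0.120337
  M+2: 0.3392946×0.48174422 + 0.4863908×0.35466789 = 0.335960
  M+4: 0.3392946×0.16358789 + 0.4863908×0.48174422 + 0.1743146×0.35466789 = 0.351644
  M+6: 0.4863908×0.16358789 + 0.1743146×0.48174422 = 0.163543
  M+8: 0.1743146×0.16358789 = 0.028516
Scale to base peak (0.351644) = 100: 34.2 : 95.5 : 100.0 : 46.5 : 8.1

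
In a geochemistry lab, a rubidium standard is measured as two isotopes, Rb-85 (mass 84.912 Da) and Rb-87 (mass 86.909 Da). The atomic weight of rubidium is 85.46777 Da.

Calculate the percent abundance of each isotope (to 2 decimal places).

Let x be the fractional abundance of Rb-85; then Rb-87 has abundance 1 − x.
84.912·x + 86.909·(1 − x) = 85.46777
(84.912 − 86.909)·x = 85.46777 − 86.909
x = -1.44123 / -1.997 = 0.72170 → 72.17% Rb-85, 27.83% Rb-87.

Rb-85: 72.17%, Rb-87: 27.83%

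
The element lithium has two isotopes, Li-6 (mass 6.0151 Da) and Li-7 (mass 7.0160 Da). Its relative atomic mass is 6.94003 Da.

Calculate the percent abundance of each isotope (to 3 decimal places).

With x = fraction of Li-6 (so Li-7 is 1 − x):
6.0151·x + 7.0160·(1 − x) = 6.94003
(6.0151 − 7.0160)·x = 6.94003 − 7.0160
x = -0.07597 / -1.0009 = 0.07590 → 7.590% Li-6, 92.410% Li-7.

Li-6: 7.590%, Li-7: 92.410%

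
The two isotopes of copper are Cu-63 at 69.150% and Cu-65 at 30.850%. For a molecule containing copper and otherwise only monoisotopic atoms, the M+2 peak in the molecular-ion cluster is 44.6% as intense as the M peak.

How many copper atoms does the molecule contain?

For n independent Cu atoms, I(M+2)/I(M) = n · (abundance Cu-65) / (abundance Cu-63) = n · 0.30850/0.69150.
n = 0.446 × 0.69150/0.30850 = 1.00 ≈ 1

1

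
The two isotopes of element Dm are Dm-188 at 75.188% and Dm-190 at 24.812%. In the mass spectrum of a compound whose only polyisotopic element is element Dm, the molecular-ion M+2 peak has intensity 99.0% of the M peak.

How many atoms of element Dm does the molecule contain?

3

For n independent Dm atoms, I(M+2)/I(M) = n · (abundance Dm-190) / (abundance Dm-188) = n · 0.24812/0.75188.
n = 0.990 × 0.75188/0.24812 = 3.00 ≈ 3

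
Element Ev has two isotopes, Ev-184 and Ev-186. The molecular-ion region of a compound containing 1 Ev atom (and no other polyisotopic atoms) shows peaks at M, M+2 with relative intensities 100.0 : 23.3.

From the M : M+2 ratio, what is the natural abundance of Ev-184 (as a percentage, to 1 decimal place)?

Let p = fractional abundance of Ev-184. I(M+2)/I(M) = [C(1,1)·p^0·(1−p)] / p^1 = 1·(1−p)/p = 23.3/100.0 = 0.2330
(1−p)/p = 0.2330/1 = 0.2330  ⇒  p = 1/(1 + 0.2330) = 0.8110
Ev-184: 81.1%, Ev-186: 18.9%.

81.1%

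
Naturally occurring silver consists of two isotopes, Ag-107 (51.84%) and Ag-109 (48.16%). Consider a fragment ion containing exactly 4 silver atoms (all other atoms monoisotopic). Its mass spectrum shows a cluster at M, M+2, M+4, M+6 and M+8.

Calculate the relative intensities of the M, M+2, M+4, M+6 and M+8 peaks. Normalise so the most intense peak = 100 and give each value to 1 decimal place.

19.3 : 71.8 : 100.0 : 61.9 : 14.4

Expanding (0.5184 + 0.4816)^4:
P(M) = 0.5184^4 = 0.072220
P(M+2) = 4 × 0.5184^3 × 0.4816^1 = 0.268375
P(M+4) = 6 × 0.5184^2 × 0.4816^2 = 0.373985
P(M+6) = 4 × 0.5184^1 × 0.4816^3 = 0.231624
P(M+8) = 0.4816^4 = 0.053795
The M+4 peak is largest (0.373985); scaling to 100 gives 19.3 : 71.8 : 100.0 : 61.9 : 14.4.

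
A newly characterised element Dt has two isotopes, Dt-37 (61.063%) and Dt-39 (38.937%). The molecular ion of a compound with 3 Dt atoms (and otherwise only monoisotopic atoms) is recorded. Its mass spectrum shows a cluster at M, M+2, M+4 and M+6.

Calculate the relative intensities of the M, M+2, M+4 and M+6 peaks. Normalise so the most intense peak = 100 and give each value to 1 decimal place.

Each Dt atom is independently Dt-37 (p = 0.61063) or Dt-39 (q = 0.38937); the cluster is the binomial expansion (p + q)^3.
P(M) = 0.61063^3 = 0.227685
P(M+2) = 3 × 0.61063^2 × 0.38937^1 = 0.435552
P(M+4) = 3 × 0.61063^1 × 0.38937^2 = 0.277731
P(M+6) = 0.38937^3 = 0.059032
The M+2 peak is largest (0.435552); scaling to 100 gives 52.3 : 100.0 : 63.8 : 13.6.

52.3 : 100.0 : 63.8 : 13.6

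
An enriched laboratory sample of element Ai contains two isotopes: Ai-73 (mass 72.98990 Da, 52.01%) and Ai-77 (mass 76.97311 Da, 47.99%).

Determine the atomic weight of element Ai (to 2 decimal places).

The abundance-weighted mean is 0.5201 × 72.98990 + 0.4799 × 76.97311
= 37.962047 + 36.939395 = 74.901442 Da

74.90 Da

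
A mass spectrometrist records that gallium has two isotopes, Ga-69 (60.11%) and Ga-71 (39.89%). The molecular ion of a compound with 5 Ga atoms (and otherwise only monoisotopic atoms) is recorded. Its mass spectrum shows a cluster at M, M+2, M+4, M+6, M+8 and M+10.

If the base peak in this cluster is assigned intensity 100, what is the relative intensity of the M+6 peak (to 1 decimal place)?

66.4

Term probabilities: M 0.0785, M+2 0.2604, M+4 0.3456, M+6 0.2293, M+8 0.0761, M+10 0.0101. Base peak = M+4.
P(M+4) = C(5,2) × 0.6011^3 × 0.3989^2 = 10 × 0.21719018 × 0.15912121 = 0.345596 (base)
P(M+6) = C(5,3) × 0.6011^2 × 0.3989^3 = 10 × 0.36132121 × 0.06347345 = 0.229343
Relative intensity = 0.229343 / 0.345596 × 100 = 66.4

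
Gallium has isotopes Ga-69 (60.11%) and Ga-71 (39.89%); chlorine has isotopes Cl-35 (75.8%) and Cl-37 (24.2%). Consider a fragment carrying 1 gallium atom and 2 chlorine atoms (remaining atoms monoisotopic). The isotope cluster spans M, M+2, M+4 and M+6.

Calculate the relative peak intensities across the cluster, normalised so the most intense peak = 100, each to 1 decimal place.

Gallium pattern (n=1): 0.6011 : 0.3989
Chlorine pattern (n=2): 0.574564 : 0.366872 : 0.058564
Convolve the two distributions (both contribute in 2-u steps):
  M: 0.6011×0.574564 = 0.345370
  M+2: 0.6011×0.366872 + 0.3989×0.574564 = 0.449720
  M+4: 0.6011×0.058564 + 0.3989×0.366872 = 0.181548
  M+6: 0.3989×0.058564 = 0.023361
Scale to base peak (0.449720) = 100: 76.8 : 100.0 : 40.4 : 5.2

76.8 : 100.0 : 40.4 : 5.2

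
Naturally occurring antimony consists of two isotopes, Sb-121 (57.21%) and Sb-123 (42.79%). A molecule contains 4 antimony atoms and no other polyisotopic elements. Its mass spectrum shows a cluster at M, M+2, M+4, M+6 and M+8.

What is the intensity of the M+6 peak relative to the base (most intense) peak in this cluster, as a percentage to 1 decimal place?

Binomial terms of (0.5721 + 0.4279)^4: M 0.1071, M+2 0.3205, M+4 0.3596, M+6 0.1793, M+8 0.0335 → M+4 is the base peak.
P(M+4) = C(4,2) × 0.5721^2 × 0.4279^2 = 6 × 0.32729841 × 0.18309841 = 0.359567 (base)
P(M+6) = C(4,3) × 0.5721^1 × 0.4279^3 = 4 × 0.5721 × 0.07834781 = 0.179291
Relative intensity = 0.179291 / 0.359567 × 100 = 49.9

49.9%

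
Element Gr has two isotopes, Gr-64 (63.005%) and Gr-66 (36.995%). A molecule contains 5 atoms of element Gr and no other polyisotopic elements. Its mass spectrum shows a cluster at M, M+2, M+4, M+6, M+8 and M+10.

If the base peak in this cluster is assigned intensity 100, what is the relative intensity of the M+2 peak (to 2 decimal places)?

Term probabilities: M 0.0993, M+2 0.2915, M+4 0.3423, M+6 0.2010, M+8 0.0590, M+10 0.0069. Base peak = M+4.
P(M+4) = C(5,2) × 0.63005^3 × 0.36995^2 = 10 × 0.25010654 × 0.136863 = 0.342303 (base)
P(M+2) = C(5,1) × 0.63005^4 × 0.36995^1 = 5 × 0.15757963 × 0.36995 = 0.291483
Relative intensity = 0.291483 / 0.342303 × 100 = 85.15

85.15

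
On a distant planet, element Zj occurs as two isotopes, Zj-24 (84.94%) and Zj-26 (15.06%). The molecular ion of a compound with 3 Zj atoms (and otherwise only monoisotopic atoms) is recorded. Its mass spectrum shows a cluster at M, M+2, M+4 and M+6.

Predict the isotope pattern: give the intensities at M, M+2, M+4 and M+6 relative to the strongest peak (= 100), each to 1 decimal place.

The 3 Zj atoms are independent, so intensities follow the terms of (0.8494 + 0.1506)^3.
P(M) = 0.8494^3 = 0.612825
P(M+2) = 3 × 0.8494^2 × 0.1506^1 = 0.325965
P(M+4) = 3 × 0.8494^1 × 0.1506^2 = 0.057794
P(M+6) = 0.1506^3 = 0.003416
The M peak is largest (0.612825); scaling to 100 gives 100.0 : 53.2 : 9.4 : 0.6.

100.0 : 53.2 : 9.4 : 0.6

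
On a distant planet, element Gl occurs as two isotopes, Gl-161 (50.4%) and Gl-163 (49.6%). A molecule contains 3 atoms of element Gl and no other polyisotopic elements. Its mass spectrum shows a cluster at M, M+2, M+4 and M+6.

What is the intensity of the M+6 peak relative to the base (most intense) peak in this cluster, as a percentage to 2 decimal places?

32.28%

Term probabilities: M 0.1280, M+2 0.3780, M+4 0.3720, M+6 0.1220. Base peak = M+2.
P(M+2) = C(3,1) × 0.504^2 × 0.496^1 = 3 × 0.254016 × 0.4960 = 0.377976 (base)
P(M+6) = C(3,3) × 0.504^0 × 0.496^3 = 1 × 1.0000 × 0.12202394 = 0.122024
Relative intensity = 0.122024 / 0.377976 × 100 = 32.28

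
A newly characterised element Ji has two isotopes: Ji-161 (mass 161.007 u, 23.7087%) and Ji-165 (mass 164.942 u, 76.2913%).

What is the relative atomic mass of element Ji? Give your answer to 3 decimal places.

164.009 u

Average mass = Σ (abundance × isotope mass) = 0.237087 × 161.007 + 0.762913 × 164.942
= 38.1727 + 125.8364 = 164.0091 u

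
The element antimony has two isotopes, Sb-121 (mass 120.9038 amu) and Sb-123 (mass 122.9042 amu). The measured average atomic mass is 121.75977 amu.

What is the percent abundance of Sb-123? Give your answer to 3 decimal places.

With x = fraction of Sb-121 (so Sb-123 is 1 − x):
120.9038·x + 122.9042·(1 − x) = 121.75977
(120.9038 − 122.9042)·x = 121.75977 − 122.9042
x = -1.14443 / -2.0004 = 0.57210 → 57.210% Sb-121, 42.790% Sb-123.

42.790%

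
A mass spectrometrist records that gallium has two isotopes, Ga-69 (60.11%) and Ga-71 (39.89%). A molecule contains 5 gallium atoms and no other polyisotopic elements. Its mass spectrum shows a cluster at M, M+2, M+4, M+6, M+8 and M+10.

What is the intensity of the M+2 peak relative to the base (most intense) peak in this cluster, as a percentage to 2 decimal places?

75.34%

(0.6011 + 0.3989)^5 gives M 0.0785, M+2 0.2604, M+4 0.3456, M+6 0.2293, M+8 0.0761, M+10 0.0101; the largest is M+4.
P(M+4) = C(5,2) × 0.6011^3 × 0.3989^2 = 10 × 0.21719018 × 0.15912121 = 0.345596 (base)
P(M+2) = C(5,1) × 0.6011^4 × 0.3989^1 = 5 × 0.13055302 × 0.3989 = 0.260388
Relative intensity = 0.260388 / 0.345596 × 100 = 75.34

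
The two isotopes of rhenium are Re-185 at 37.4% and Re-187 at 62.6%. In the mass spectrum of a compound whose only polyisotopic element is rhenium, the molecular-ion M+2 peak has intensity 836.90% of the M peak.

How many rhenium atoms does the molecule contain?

5

The M+2/M ratio from n Re atoms is n · q/p = n · 0.626/0.374.
n = 8.3690 × 0.374/0.626 = 5.00 ≈ 5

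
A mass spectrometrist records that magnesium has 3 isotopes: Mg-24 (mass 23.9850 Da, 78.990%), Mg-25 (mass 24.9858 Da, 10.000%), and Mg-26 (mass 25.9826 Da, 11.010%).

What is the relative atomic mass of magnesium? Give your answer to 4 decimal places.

24.3050 Da

Ar = Σ fᵢ·mᵢ = 0.78990 × 23.9850 + 0.10000 × 24.9858 + 0.11010 × 25.9826
= 18.94575 + 2.49858 + 2.86068 = 24.30501 Da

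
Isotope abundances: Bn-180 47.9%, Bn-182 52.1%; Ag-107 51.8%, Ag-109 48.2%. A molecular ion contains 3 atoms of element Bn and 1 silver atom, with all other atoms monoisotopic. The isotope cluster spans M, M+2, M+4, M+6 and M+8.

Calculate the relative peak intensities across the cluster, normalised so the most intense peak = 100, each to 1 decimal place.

15.2 : 63.7 : 100.0 : 69.7 : 18.2

Element Bn pattern (n=3): 0.10990224 : 0.35861628 : 0.39006072 : 0.14142076
Silver pattern (n=1): 0.5180 : 0.4820
Convolve the two distributions (both contribute in 2-u steps):
  M: 0.10990224×0.5180 = 0.056929
  M+2: 0.10990224×0.4820 + 0.35861628×0.5180 = 0.238736
  M+4: 0.35861628×0.4820 + 0.39006072×0.5180 = 0.374904
  M+6: 0.39006072×0.4820 + 0.14142076×0.5180 = 0.261265
  M+8: 0.14142076×0.4820 = 0.068165
Scale to base peak (0.374904) = 100: 15.2 : 63.7 : 100.0 : 69.7 : 18.2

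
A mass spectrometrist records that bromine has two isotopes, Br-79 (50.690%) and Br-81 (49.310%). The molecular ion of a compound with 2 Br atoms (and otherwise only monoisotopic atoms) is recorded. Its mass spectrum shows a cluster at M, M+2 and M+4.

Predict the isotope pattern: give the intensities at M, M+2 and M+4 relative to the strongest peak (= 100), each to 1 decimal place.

Each Br atom is independently Br-79 (p = 0.50690) or Br-81 (q = 0.49310); the cluster is the binomial expansion (p + q)^2.
P(M) = 0.50690^2 = 0.256948
P(M+2) = 2 × 0.50690^1 × 0.49310^1 = 0.499905
P(M+4) = 0.49310^2 = 0.243148
The M+2 peak is largest (0.499905); scaling to 100 gives 51.4 : 100.0 : 48.6.

51.4 : 100.0 : 48.6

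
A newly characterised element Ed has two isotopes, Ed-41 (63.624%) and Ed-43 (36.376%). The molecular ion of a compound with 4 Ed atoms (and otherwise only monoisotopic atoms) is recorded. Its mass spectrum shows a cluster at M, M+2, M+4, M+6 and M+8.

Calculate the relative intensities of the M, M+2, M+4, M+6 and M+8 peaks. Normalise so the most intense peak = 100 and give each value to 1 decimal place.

The 4 Ed atoms are independent, so intensities follow the terms of (0.63624 + 0.36376)^4.
P(M) = 0.63624^4 = 0.163864
P(M+2) = 4 × 0.63624^3 × 0.36376^1 = 0.374747
P(M+4) = 6 × 0.63624^2 × 0.36376^2 = 0.321383
P(M+6) = 4 × 0.63624^1 × 0.36376^3 = 0.122497
P(M+8) = 0.36376^4 = 0.017509
The M+2 peak is largest (0.374747); scaling to 100 gives 43.7 : 100.0 : 85.8 : 32.7 : 4.7.

43.7 : 100.0 : 85.8 : 32.7 : 4.7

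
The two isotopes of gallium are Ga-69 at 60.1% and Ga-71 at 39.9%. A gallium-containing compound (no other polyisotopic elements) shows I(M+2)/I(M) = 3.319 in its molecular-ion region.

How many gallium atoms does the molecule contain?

With n Ga atoms, P(M+2)/P(M) = C(n,1)·p^(n−1)q / p^n = n·q/p = n · 0.399/0.601.
n = 3.319 × 0.601/0.399 = 5.00 ≈ 5

5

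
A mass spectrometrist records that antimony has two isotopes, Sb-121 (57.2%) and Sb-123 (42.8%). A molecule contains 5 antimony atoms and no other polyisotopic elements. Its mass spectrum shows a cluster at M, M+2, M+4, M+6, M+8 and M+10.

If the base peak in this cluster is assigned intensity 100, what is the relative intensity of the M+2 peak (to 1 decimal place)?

66.8

Binomial terms of (0.572 + 0.428)^5: M 0.0612, M+2 0.2291, M+4 0.3428, M+6 0.2565, M+8 0.0960, M+10 0.0144 → M+4 is the base peak.
P(M+4) = C(5,2) × 0.572^3 × 0.428^2 = 10 × 0.18714925 × 0.183184 = 0.342827 (base)
P(M+2) = C(5,1) × 0.572^4 × 0.428^1 = 5 × 0.10704937 × 0.4280 = 0.229086
Relative intensity = 0.229086 / 0.342827 × 100 = 66.8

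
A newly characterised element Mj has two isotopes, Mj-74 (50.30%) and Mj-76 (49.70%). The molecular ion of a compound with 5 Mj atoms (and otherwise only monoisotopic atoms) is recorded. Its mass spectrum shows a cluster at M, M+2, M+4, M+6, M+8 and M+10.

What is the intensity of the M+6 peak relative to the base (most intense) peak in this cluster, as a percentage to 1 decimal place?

Binomial terms of (0.5030 + 0.4970)^5: M 0.0322, M+2 0.1591, M+4 0.3144, M+6 0.3106, M+8 0.1534, M+10 0.0303 → M+4 is the base peak.
P(M+4) = C(5,2) × 0.5030^3 × 0.4970^2 = 10 × 0.12726353 × 0.247009 = 0.314352 (base)
P(M+6) = C(5,3) × 0.5030^2 × 0.4970^3 = 10 × 0.253009 × 0.12276347 = 0.310603
Relative intensity = 0.310603 / 0.314352 × 100 = 98.8

98.8%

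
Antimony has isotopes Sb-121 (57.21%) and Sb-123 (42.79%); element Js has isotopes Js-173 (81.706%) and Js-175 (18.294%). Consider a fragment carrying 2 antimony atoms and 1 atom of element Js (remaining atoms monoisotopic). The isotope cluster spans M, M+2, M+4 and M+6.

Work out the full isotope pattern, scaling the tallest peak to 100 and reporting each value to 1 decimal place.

58.1 : 100.0 : 52.0 : 7.3

Antimony pattern (n=2): 0.32729841 : 0.48960318 : 0.18309841
Element Js pattern (n=1): 0.81706 : 0.18294
Convolve the two distributions (both contribute in 2-u steps):
  M: 0.32729841×0.81706 = 0.267422
  M+2: 0.32729841×0.18294 + 0.48960318×0.81706 = 0.459911
  M+4: 0.48960318×0.18294 + 0.18309841×0.81706 = 0.239170
  M+6: 0.18309841×0.18294 = 0.033496
Scale to base peak (0.459911) = 100: 58.1 : 100.0 : 52.0 : 7.3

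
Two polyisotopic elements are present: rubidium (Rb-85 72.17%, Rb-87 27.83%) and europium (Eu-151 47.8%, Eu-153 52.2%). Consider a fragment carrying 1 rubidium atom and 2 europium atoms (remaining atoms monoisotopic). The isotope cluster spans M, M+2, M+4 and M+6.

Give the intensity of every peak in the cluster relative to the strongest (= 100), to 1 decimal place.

Rubidium pattern (n=1): 0.7217 : 0.2783
Europium pattern (n=2): 0.228484 : 0.499032 : 0.272484
Convolve the two distributions (both contribute in 2-u steps):
  M: 0.7217×0.228484 = 0.164897
  M+2: 0.7217×0.499032 + 0.2783×0.228484 = 0.423738
  M+4: 0.7217×0.272484 + 0.2783×0.499032 = 0.335532
  M+6: 0.2783×0.272484 = 0.075832
Scale to base peak (0.423738) = 100: 38.9 : 100.0 : 79.2 : 17.9

38.9 : 100.0 : 79.2 : 17.9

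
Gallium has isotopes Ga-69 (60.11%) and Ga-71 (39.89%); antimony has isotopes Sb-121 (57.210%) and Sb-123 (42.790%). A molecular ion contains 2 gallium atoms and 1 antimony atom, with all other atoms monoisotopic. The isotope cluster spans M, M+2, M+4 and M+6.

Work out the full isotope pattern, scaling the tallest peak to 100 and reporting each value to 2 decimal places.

Gallium pattern (n=2): 0.36132121 : 0.47955758 : 0.15912121
Antimony pattern (n=1): 0.5721 : 0.4279
Convolve the two distributions (both contribute in 2-u steps):
  M: 0.36132121×0.5721 = 0.206712
  M+2: 0.36132121×0.4279 + 0.47955758×0.5721 = 0.428964
  M+4: 0.47955758×0.4279 + 0.15912121×0.5721 = 0.296236
  M+6: 0.15912121×0.4279 = 0.068088
Scale to base peak (0.428964) = 100: 48.19 : 100.00 : 69.06 : 15.87

48.19 : 100.00 : 69.06 : 15.87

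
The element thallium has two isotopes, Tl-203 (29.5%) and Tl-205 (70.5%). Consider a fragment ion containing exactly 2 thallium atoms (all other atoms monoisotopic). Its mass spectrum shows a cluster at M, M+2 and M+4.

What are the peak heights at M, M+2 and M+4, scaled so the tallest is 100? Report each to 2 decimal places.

The 2 Tl atoms are independent, so intensities follow the terms of (0.295 + 0.705)^2.
P(M) = 0.295^2 = 0.087025
P(M+2) = 2 × 0.295^1 × 0.705^1 = 0.415950
P(M+4) = 0.705^2 = 0.497025
The M+4 peak is largest (0.497025); scaling to 100 gives 17.51 : 83.69 : 100.00.

17.51 : 83.69 : 100.00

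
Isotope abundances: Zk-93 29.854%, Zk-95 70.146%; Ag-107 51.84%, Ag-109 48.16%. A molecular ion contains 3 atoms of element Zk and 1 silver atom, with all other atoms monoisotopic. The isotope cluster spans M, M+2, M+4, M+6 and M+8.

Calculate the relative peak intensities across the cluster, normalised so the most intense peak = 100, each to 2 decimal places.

3.53 : 28.13 : 81.50 : 100.00 : 42.50

Element Zk pattern (n=3): 0.02660772 : 0.18755525 : 0.44068636 : 0.34515068
Silver pattern (n=1): 0.5184 : 0.4816
Convolve the two distributions (both contribute in 2-u steps):
  M: 0.02660772×0.5184 = 0.013793
  M+2: 0.02660772×0.4816 + 0.18755525×0.5184 = 0.110043
  M+4: 0.18755525×0.4816 + 0.44068636×0.5184 = 0.318778
  M+6: 0.44068636×0.4816 + 0.34515068×0.5184 = 0.391161
  M+8: 0.34515068×0.4816 = 0.166225
Scale to base peak (0.391161) = 100: 3.53 : 28.13 : 81.50 : 100.00 : 42.50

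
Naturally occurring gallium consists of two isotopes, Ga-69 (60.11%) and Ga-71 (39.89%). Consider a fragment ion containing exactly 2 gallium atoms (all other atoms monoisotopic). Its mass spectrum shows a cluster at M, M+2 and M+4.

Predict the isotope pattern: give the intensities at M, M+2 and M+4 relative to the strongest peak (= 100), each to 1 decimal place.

75.3 : 100.0 : 33.2

Expanding (0.6011 + 0.3989)^2:
P(M) = 0.6011^2 = 0.361321
P(M+2) = 2 × 0.6011^1 × 0.3989^1 = 0.479558
P(M+4) = 0.3989^2 = 0.159121
The M+2 peak is largest (0.479558); scaling to 100 gives 75.3 : 100.0 : 33.2.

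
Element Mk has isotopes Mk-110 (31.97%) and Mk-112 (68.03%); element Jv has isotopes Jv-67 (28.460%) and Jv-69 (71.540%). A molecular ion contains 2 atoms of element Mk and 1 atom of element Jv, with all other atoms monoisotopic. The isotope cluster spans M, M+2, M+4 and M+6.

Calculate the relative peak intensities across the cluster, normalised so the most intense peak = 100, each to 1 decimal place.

6.6 : 44.5 : 100.0 : 74.8

Element Mk pattern (n=2): 0.10220809 : 0.43498382 : 0.46280809
Element Jv pattern (n=1): 0.2846 : 0.7154
Convolve the two distributions (both contribute in 2-u steps):
  M: 0.10220809×0.2846 = 0.029088
  M+2: 0.10220809×0.7154 + 0.43498382×0.2846 = 0.196916
  M+4: 0.43498382×0.7154 + 0.46280809×0.2846 = 0.442903
  M+6: 0.46280809×0.7154 = 0.331093
Scale to base peak (0.442903) = 100: 6.6 : 44.5 : 100.0 : 74.8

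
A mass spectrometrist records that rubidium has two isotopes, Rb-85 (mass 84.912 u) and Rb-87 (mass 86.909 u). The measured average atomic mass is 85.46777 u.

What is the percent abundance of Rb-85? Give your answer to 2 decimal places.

With x = fraction of Rb-85 (so Rb-87 is 1 − x):
84.912·x + 86.909·(1 − x) = 85.46777
(84.912 − 86.909)·x = 85.46777 − 86.909
x = -1.44123 / -1.997 = 0.72170 → 72.17% Rb-85, 27.83% Rb-87.

72.17%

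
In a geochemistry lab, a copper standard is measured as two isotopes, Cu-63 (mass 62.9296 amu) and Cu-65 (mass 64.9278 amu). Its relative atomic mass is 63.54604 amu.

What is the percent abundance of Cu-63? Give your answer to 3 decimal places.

69.150%

Writing the weighted mean with unknown fraction x of Cu-63:
62.9296·x + 64.9278·(1 − x) = 63.54604
(62.9296 − 64.9278)·x = 63.54604 − 64.9278
x = -1.38176 / -1.9982 = 0.69150 → 69.150% Cu-63, 30.850% Cu-65.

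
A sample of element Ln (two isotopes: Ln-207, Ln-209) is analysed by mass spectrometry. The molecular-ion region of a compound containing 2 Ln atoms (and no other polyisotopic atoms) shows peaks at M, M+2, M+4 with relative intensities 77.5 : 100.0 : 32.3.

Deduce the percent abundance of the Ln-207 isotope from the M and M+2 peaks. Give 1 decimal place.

If p is the fraction of Ln that is Ln-207, then I(M+2)/I(M) = [C(2,1)·p^1·(1−p)] / p^2 = 2·(1−p)/p = 100.0/77.5 = 1.2903
(1−p)/p = 1.2903/2 = 0.6452  ⇒  p = 1/(1 + 0.6452) = 0.6078
Ln-207: 60.8%, Ln-209: 39.2%.

60.8%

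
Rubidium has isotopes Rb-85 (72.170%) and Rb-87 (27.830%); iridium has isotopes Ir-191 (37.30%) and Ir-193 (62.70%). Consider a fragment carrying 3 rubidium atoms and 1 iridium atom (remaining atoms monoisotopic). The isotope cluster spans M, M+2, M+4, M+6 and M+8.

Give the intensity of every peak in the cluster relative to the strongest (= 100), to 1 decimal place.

35.2 : 100.0 : 84.2 : 28.4 : 3.4

Rubidium pattern (n=3): 0.37589809 : 0.43485841 : 0.16768892 : 0.02155458
Iridium pattern (n=1): 0.3730 : 0.6270
Convolve the two distributions (both contribute in 2-u steps):
  M: 0.37589809×0.3730 = 0.140210
  M+2: 0.37589809×0.6270 + 0.43485841×0.3730 = 0.397890
  M+4: 0.43485841×0.6270 + 0.16768892×0.3730 = 0.335204
  M+6: 0.16768892×0.6270 + 0.02155458×0.3730 = 0.113181
  M+8: 0.02155458×0.6270 = 0.013515
Scale to base peak (0.397890) = 100: 35.2 : 100.0 : 84.2 : 28.4 : 3.4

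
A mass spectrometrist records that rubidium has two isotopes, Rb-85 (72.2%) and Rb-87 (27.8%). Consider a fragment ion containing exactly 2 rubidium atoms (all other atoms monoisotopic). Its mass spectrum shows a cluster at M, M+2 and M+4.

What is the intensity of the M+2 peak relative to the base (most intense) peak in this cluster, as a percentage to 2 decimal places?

77.01%

Term probabilities: M 0.5213, M+2 0.4014, M+4 0.0773. Base peak = M.
P(M) = C(2,0) × 0.722^2 × 0.278^0 = 1 × 0.521284 × 1.0000 = 0.521284 (base)
P(M+2) = C(2,1) × 0.722^1 × 0.278^1 = 2 × 0.7220 × 0.2780 = 0.401432
Relative intensity = 0.401432 / 0.521284 × 100 = 77.01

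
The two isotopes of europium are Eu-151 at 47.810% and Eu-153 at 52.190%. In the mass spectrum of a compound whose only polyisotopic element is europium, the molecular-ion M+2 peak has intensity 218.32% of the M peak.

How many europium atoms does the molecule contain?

2

For n independent Eu atoms, I(M+2)/I(M) = n · (abundance Eu-153) / (abundance Eu-151) = n · 0.52190/0.47810.
n = 2.1832 × 0.47810/0.52190 = 2.00 ≈ 2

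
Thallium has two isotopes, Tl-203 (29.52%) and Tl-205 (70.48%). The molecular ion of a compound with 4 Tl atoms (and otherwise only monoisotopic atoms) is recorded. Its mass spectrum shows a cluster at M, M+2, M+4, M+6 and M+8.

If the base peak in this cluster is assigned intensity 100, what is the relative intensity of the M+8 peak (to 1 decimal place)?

(0.2952 + 0.7048)^4 gives M 0.0076, M+2 0.0725, M+4 0.2597, M+6 0.4134, M+8 0.2468; the largest is M+6.
P(M+6) = C(4,3) × 0.2952^1 × 0.7048^3 = 4 × 0.2952 × 0.35010449 = 0.413403 (base)
P(M+8) = C(4,4) × 0.2952^0 × 0.7048^4 = 1 × 1.0000 × 0.24675365 = 0.246754
Relative intensity = 0.246754 / 0.413403 × 100 = 59.7

59.7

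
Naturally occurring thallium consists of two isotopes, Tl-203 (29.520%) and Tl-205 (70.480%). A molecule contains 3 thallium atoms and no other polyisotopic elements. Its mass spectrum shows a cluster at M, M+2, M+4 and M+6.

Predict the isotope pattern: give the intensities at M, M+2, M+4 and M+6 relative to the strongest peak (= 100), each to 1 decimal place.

The 3 Tl atoms are independent, so intensities follow the terms of (0.29520 + 0.70480)^3.
P(M) = 0.29520^3 = 0.025725
P(M+2) = 3 × 0.29520^2 × 0.70480^1 = 0.184255
P(M+4) = 3 × 0.29520^1 × 0.70480^2 = 0.439916
P(M+6) = 0.70480^3 = 0.350104
The M+4 peak is largest (0.439916); scaling to 100 gives 5.8 : 41.9 : 100.0 : 79.6.

5.8 : 41.9 : 100.0 : 79.6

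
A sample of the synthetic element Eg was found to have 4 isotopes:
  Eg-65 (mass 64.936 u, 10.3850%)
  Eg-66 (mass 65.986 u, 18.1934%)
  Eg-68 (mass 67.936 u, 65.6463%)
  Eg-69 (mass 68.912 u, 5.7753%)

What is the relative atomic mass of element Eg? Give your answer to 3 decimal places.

67.326 u

Weight each isotope mass by its fractional abundance: 0.103850 × 64.936 + 0.181934 × 65.986 + 0.656463 × 67.936 + 0.057753 × 68.912
= 6.7436 + 12.0051 + 44.5975 + 3.9799 = 67.3261 u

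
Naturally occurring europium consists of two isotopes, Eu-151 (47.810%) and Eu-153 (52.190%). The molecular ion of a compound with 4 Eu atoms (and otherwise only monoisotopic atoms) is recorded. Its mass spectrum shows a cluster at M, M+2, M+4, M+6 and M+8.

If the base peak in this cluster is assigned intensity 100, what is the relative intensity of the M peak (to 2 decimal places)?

Term probabilities: M 0.0522, M+2 0.2281, M+4 0.3736, M+6 0.2719, M+8 0.0742. Base peak = M+4.
P(M+4) = C(4,2) × 0.47810^2 × 0.52190^2 = 6 × 0.22857961 × 0.27237961 = 0.373563 (base)
P(M) = C(4,0) × 0.47810^4 × 0.52190^0 = 1 × 0.05224864 × 1.0000 = 0.052249
Relative intensity = 0.052249 / 0.373563 × 100 = 13.99

13.99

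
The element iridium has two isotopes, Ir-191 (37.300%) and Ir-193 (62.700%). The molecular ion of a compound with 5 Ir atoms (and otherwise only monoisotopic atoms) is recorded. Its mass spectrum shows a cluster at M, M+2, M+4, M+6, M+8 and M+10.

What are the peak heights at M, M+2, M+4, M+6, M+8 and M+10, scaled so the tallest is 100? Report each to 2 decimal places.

2.11 : 17.70 : 59.49 : 100.00 : 84.05 : 28.26

Expanding (0.37300 + 0.62700)^5:
P(M) = 0.37300^5 = 0.007220
P(M+2) = 5 × 0.37300^4 × 0.62700^1 = 0.060684
P(M+4) = 10 × 0.37300^3 × 0.62700^2 = 0.204015
P(M+6) = 10 × 0.37300^2 × 0.62700^3 = 0.342942
P(M+8) = 5 × 0.37300^1 × 0.62700^4 = 0.288237
P(M+10) = 0.62700^5 = 0.096903
The M+6 peak is largest (0.342942); scaling to 100 gives 2.11 : 17.70 : 59.49 : 100.00 : 84.05 : 28.26.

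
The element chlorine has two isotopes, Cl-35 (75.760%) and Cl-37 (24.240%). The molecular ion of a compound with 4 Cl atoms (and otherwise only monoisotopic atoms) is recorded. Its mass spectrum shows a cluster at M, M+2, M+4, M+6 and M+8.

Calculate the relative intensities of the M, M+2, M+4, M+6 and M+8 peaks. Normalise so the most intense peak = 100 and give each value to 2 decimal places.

Expanding (0.75760 + 0.24240)^4:
P(M) = 0.75760^4 = 0.329428
P(M+2) = 4 × 0.75760^3 × 0.24240^1 = 0.421612
P(M+4) = 6 × 0.75760^2 × 0.24240^2 = 0.202347
P(M+6) = 4 × 0.75760^1 × 0.24240^3 = 0.043162
P(M+8) = 0.24240^4 = 0.003452
The M+2 peak is largest (0.421612); scaling to 100 gives 78.14 : 100.00 : 47.99 : 10.24 : 0.82.

78.14 : 100.00 : 47.99 : 10.24 : 0.82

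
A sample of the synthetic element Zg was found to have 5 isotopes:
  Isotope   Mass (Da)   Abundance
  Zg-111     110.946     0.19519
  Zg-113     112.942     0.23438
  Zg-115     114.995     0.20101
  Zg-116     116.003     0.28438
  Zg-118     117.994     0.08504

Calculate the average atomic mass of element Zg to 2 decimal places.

114.27 Da

Weight each isotope mass by its fractional abundance: 0.19519 × 110.946 + 0.23438 × 112.942 + 0.20101 × 114.995 + 0.28438 × 116.003 + 0.08504 × 117.994
= 21.6555 + 26.4713 + 23.1151 + 32.9889 + 10.0342 = 114.2650 Da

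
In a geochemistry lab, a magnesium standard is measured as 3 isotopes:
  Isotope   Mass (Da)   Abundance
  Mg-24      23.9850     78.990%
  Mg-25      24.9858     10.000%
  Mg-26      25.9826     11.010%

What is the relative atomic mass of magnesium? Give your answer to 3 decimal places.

24.305 Da

Ar = Σ fᵢ·mᵢ = 0.78990 × 23.9850 + 0.10000 × 24.9858 + 0.11010 × 25.9826
= 18.94575 + 2.49858 + 2.86068 = 24.30501 Da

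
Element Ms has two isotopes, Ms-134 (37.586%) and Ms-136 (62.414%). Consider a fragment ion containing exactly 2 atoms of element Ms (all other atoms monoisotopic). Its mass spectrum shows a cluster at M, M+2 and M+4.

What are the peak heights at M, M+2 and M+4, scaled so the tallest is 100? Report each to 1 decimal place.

30.1 : 100.0 : 83.0

The 2 Ms atoms are independent, so intensities follow the terms of (0.37586 + 0.62414)^2.
P(M) = 0.37586^2 = 0.141271
P(M+2) = 2 × 0.37586^1 × 0.62414^1 = 0.469179
P(M+4) = 0.62414^2 = 0.389551
The M+2 peak is largest (0.469179); scaling to 100 gives 30.1 : 100.0 : 83.0.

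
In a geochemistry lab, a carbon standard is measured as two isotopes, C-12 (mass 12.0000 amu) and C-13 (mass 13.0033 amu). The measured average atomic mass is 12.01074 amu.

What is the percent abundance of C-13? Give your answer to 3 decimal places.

1.070%

Let x be the fractional abundance of C-12; then C-13 has abundance 1 − x.
12.0000·x + 13.0033·(1 − x) = 12.01074
(12.0000 − 13.0033)·x = 12.01074 − 13.0033
x = -0.99256 / -1.0033 = 0.98930 → 98.930% C-12, 1.070% C-13.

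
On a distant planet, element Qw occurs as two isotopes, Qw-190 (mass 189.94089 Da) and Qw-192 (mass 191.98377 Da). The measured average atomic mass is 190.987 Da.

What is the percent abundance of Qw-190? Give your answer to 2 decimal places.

48.79%

Writing the weighted mean with unknown fraction x of Qw-190:
189.94089·x + 191.98377·(1 − x) = 190.987
(189.94089 − 191.98377)·x = 190.987 − 191.98377
x = -0.99677 / -2.04288 = 0.48792 → 48.79% Qw-190, 51.21% Qw-192.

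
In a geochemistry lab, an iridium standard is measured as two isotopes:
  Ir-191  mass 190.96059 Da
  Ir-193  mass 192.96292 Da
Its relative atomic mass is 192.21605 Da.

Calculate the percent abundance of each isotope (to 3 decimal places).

Let x be the fractional abundance of Ir-191; then Ir-193 has abundance 1 − x.
190.96059·x + 192.96292·(1 − x) = 192.21605
(190.96059 − 192.96292)·x = 192.21605 − 192.96292
x = -0.74687 / -2.00233 = 0.37300 → 37.300% Ir-191, 62.700% Ir-193.

Ir-191: 37.300%, Ir-193: 62.700%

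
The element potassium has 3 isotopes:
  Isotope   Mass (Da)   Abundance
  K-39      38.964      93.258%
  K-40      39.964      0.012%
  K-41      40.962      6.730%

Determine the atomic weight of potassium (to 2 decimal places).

The abundance-weighted mean is 0.93258 × 38.964 + 0.00012 × 39.964 + 0.06730 × 40.962
= 36.3370 + 0.0048 + 2.7567 = 39.0985 Da

39.10 Da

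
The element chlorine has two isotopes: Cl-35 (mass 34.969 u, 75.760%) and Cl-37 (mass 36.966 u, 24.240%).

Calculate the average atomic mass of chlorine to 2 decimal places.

Ar = Σ fᵢ·mᵢ = 0.75760 × 34.969 + 0.24240 × 36.966
= 26.4925 + 8.9606 = 35.4531 u

35.45 u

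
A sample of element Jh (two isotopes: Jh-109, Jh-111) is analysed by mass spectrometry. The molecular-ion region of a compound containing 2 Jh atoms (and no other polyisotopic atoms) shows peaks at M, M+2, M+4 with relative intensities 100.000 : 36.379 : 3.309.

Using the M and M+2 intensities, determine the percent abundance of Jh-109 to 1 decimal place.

Let p = fractional abundance of Jh-109. I(M+2)/I(M) = [C(2,1)·p^1·(1−p)] / p^2 = 2·(1−p)/p = 36.379/100.000 = 0.3638
(1−p)/p = 0.3638/2 = 0.1819  ⇒  p = 1/(1 + 0.1819) = 0.8461
Jh-109: 84.6%, Jh-111: 15.4%.

84.6%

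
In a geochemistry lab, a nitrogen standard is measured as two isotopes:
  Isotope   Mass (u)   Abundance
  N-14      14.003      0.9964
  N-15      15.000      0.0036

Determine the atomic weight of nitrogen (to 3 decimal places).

Ar = Σ fᵢ·mᵢ = 0.9964 × 14.003 + 0.0036 × 15.000
= 13.9526 + 0.0540 = 14.0066 u

14.007 u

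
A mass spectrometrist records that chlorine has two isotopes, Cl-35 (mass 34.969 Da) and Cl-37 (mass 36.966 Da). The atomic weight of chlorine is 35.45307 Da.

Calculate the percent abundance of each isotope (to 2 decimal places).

Cl-35: 75.76%, Cl-37: 24.24%

Writing the weighted mean with unknown fraction x of Cl-35:
34.969·x + 36.966·(1 − x) = 35.45307
(34.969 − 36.966)·x = 35.45307 − 36.966
x = -1.51293 / -1.997 = 0.75760 → 75.76% Cl-35, 24.24% Cl-37.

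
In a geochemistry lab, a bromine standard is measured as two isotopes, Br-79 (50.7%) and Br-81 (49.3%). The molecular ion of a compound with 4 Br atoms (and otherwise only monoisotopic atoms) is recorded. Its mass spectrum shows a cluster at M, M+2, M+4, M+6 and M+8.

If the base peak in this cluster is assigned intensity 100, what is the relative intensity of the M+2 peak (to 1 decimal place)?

68.6

Term probabilities: M 0.0661, M+2 0.2570, M+4 0.3749, M+6 0.2430, M+8 0.0591. Base peak = M+4.
P(M+4) = C(4,2) × 0.507^2 × 0.493^2 = 6 × 0.257049 × 0.243049 = 0.374853 (base)
P(M+2) = C(4,1) × 0.507^3 × 0.493^1 = 4 × 0.13032384 × 0.4930 = 0.256999
Relative intensity = 0.256999 / 0.374853 × 100 = 68.6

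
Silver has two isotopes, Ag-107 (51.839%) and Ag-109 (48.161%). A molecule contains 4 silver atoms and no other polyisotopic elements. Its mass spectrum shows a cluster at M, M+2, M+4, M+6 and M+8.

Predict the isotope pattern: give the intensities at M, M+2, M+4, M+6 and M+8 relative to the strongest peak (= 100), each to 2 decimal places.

19.31 : 71.76 : 100.00 : 61.94 : 14.39

Expanding (0.51839 + 0.48161)^4:
P(M) = 0.51839^4 = 0.072215
P(M+2) = 4 × 0.51839^3 × 0.48161^1 = 0.268365
P(M+4) = 6 × 0.51839^2 × 0.48161^2 = 0.373986
P(M+6) = 4 × 0.51839^1 × 0.48161^3 = 0.231634
P(M+8) = 0.48161^4 = 0.053800
The M+4 peak is largest (0.373986); scaling to 100 gives 19.31 : 71.76 : 100.00 : 61.94 : 14.39.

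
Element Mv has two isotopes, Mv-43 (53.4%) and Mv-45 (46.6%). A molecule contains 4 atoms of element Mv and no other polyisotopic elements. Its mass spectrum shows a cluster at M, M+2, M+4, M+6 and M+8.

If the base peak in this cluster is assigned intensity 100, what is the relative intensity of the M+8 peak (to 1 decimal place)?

12.7

Term probabilities: M 0.0813, M+2 0.2838, M+4 0.3715, M+6 0.2162, M+8 0.0472. Base peak = M+4.
P(M+4) = C(4,2) × 0.534^2 × 0.466^2 = 6 × 0.285156 × 0.217156 = 0.371540 (base)
P(M+8) = C(4,4) × 0.534^0 × 0.466^4 = 1 × 1.0000 × 0.04715673 = 0.047157
Relative intensity = 0.047157 / 0.371540 × 100 = 12.7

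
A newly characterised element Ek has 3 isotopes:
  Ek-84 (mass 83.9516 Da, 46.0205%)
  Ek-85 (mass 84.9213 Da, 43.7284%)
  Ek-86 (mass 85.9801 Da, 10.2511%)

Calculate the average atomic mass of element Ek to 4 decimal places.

The abundance-weighted mean is 0.460205 × 83.9516 + 0.437284 × 84.9213 + 0.102511 × 85.9801
= 38.63495 + 37.13473 + 8.81391 = 84.58359 Da

84.5836 Da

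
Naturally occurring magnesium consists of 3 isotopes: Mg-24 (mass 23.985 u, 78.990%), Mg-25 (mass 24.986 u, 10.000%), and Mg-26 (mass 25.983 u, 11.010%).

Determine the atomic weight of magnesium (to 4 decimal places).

Average mass = Σ (abundance × isotope mass) = 0.78990 × 23.985 + 0.10000 × 24.986 + 0.11010 × 25.983
= 18.94575 + 2.49860 + 2.86073 = 24.30508 u

24.3051 u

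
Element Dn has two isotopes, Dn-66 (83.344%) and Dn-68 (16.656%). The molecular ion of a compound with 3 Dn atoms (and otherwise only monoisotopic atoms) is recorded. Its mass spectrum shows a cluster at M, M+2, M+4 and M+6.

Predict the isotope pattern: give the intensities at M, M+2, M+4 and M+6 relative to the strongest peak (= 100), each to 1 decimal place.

Each Dn atom is independently Dn-66 (p = 0.83344) or Dn-68 (q = 0.16656); the cluster is the binomial expansion (p + q)^3.
P(M) = 0.83344^3 = 0.578926
P(M+2) = 3 × 0.83344^2 × 0.16656^1 = 0.347089
P(M+4) = 3 × 0.83344^1 × 0.16656^2 = 0.069364
P(M+6) = 0.16656^3 = 0.004621
The M peak is largest (0.578926); scaling to 100 gives 100.0 : 60.0 : 12.0 : 0.8.

100.0 : 60.0 : 12.0 : 0.8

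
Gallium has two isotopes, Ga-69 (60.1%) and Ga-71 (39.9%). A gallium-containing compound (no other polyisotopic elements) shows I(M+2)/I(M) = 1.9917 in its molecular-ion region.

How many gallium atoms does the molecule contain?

For n independent Ga atoms, I(M+2)/I(M) = n · (abundance Ga-71) / (abundance Ga-69) = n · 0.399/0.601.
n = 1.9917 × 0.601/0.399 = 3.00 ≈ 3

3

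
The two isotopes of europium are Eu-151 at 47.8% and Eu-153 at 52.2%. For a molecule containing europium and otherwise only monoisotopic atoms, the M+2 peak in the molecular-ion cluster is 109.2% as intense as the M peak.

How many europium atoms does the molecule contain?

For n independent Eu atoms, I(M+2)/I(M) = n · (abundance Eu-153) / (abundance Eu-151) = n · 0.522/0.478.
n = 1.092 × 0.478/0.522 = 1.00 ≈ 1

1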